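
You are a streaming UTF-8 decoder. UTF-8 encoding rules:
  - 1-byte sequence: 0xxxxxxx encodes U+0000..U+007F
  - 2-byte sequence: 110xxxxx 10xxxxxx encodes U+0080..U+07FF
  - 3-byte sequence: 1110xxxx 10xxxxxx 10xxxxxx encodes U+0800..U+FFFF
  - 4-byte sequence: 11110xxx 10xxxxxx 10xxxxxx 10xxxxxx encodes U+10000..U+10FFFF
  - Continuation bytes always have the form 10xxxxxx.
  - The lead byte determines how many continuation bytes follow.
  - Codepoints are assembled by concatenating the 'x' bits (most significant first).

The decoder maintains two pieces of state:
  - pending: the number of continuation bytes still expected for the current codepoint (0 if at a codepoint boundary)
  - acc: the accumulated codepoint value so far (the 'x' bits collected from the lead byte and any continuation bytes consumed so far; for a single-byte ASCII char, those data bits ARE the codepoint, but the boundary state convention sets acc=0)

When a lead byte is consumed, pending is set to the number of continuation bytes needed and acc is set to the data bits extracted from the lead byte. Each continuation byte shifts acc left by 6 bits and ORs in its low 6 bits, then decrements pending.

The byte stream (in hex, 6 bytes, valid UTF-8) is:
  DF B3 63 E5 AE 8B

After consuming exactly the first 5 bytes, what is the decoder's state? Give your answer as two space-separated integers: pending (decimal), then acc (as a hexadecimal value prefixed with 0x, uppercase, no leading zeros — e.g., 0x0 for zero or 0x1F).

Byte[0]=DF: 2-byte lead. pending=1, acc=0x1F
Byte[1]=B3: continuation. acc=(acc<<6)|0x33=0x7F3, pending=0
Byte[2]=63: 1-byte. pending=0, acc=0x0
Byte[3]=E5: 3-byte lead. pending=2, acc=0x5
Byte[4]=AE: continuation. acc=(acc<<6)|0x2E=0x16E, pending=1

Answer: 1 0x16E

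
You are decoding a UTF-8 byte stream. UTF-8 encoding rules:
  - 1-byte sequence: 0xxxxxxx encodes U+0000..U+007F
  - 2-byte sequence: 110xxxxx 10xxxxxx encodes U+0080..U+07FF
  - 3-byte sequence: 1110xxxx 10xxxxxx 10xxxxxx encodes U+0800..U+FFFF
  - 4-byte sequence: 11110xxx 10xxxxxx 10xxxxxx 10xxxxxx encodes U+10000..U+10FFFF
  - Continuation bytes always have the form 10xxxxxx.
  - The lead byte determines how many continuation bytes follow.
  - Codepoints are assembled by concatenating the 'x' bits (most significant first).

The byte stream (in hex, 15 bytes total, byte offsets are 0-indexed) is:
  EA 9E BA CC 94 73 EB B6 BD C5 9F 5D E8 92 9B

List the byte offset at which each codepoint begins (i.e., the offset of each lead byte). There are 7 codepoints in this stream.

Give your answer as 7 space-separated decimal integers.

Answer: 0 3 5 6 9 11 12

Derivation:
Byte[0]=EA: 3-byte lead, need 2 cont bytes. acc=0xA
Byte[1]=9E: continuation. acc=(acc<<6)|0x1E=0x29E
Byte[2]=BA: continuation. acc=(acc<<6)|0x3A=0xA7BA
Completed: cp=U+A7BA (starts at byte 0)
Byte[3]=CC: 2-byte lead, need 1 cont bytes. acc=0xC
Byte[4]=94: continuation. acc=(acc<<6)|0x14=0x314
Completed: cp=U+0314 (starts at byte 3)
Byte[5]=73: 1-byte ASCII. cp=U+0073
Byte[6]=EB: 3-byte lead, need 2 cont bytes. acc=0xB
Byte[7]=B6: continuation. acc=(acc<<6)|0x36=0x2F6
Byte[8]=BD: continuation. acc=(acc<<6)|0x3D=0xBDBD
Completed: cp=U+BDBD (starts at byte 6)
Byte[9]=C5: 2-byte lead, need 1 cont bytes. acc=0x5
Byte[10]=9F: continuation. acc=(acc<<6)|0x1F=0x15F
Completed: cp=U+015F (starts at byte 9)
Byte[11]=5D: 1-byte ASCII. cp=U+005D
Byte[12]=E8: 3-byte lead, need 2 cont bytes. acc=0x8
Byte[13]=92: continuation. acc=(acc<<6)|0x12=0x212
Byte[14]=9B: continuation. acc=(acc<<6)|0x1B=0x849B
Completed: cp=U+849B (starts at byte 12)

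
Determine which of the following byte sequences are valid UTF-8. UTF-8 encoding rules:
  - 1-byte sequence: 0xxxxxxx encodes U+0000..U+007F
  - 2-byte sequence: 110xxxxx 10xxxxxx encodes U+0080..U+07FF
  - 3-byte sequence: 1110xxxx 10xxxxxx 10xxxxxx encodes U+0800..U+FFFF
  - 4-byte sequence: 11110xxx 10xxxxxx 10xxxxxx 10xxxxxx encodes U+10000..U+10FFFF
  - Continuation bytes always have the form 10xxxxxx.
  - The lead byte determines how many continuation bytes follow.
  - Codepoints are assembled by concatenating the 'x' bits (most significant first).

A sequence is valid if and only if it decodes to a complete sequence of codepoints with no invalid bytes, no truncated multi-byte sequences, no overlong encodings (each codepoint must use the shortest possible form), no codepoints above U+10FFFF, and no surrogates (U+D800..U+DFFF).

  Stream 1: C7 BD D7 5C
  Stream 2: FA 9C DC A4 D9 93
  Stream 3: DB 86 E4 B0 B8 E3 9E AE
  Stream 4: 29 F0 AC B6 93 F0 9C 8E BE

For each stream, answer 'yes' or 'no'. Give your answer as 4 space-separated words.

Stream 1: error at byte offset 3. INVALID
Stream 2: error at byte offset 0. INVALID
Stream 3: decodes cleanly. VALID
Stream 4: decodes cleanly. VALID

Answer: no no yes yes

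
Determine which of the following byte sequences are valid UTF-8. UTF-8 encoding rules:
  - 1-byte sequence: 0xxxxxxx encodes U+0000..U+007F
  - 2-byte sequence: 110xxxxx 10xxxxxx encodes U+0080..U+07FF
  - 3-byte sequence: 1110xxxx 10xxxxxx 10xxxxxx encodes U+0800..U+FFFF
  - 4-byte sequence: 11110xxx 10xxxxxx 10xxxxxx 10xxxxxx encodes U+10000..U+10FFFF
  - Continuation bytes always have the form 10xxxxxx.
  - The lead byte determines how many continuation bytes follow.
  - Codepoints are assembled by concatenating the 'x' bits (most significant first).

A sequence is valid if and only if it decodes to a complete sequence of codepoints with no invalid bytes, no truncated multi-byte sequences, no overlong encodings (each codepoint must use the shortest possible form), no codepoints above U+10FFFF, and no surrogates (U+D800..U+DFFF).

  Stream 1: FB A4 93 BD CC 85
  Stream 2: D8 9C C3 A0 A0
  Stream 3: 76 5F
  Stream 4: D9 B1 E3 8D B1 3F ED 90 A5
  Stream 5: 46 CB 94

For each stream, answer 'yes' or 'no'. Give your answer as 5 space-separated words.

Stream 1: error at byte offset 0. INVALID
Stream 2: error at byte offset 4. INVALID
Stream 3: decodes cleanly. VALID
Stream 4: decodes cleanly. VALID
Stream 5: decodes cleanly. VALID

Answer: no no yes yes yes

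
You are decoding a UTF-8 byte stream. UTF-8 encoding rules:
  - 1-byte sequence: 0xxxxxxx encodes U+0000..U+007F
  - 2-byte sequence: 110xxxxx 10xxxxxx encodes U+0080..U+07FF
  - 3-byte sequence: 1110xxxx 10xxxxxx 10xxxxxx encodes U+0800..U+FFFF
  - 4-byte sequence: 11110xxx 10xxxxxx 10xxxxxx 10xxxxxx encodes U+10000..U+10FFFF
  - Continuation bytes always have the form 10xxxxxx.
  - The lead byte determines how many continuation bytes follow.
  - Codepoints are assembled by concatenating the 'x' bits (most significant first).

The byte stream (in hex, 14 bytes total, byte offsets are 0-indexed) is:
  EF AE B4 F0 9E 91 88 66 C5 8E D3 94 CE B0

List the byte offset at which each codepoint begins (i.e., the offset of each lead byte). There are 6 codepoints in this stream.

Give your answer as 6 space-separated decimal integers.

Answer: 0 3 7 8 10 12

Derivation:
Byte[0]=EF: 3-byte lead, need 2 cont bytes. acc=0xF
Byte[1]=AE: continuation. acc=(acc<<6)|0x2E=0x3EE
Byte[2]=B4: continuation. acc=(acc<<6)|0x34=0xFBB4
Completed: cp=U+FBB4 (starts at byte 0)
Byte[3]=F0: 4-byte lead, need 3 cont bytes. acc=0x0
Byte[4]=9E: continuation. acc=(acc<<6)|0x1E=0x1E
Byte[5]=91: continuation. acc=(acc<<6)|0x11=0x791
Byte[6]=88: continuation. acc=(acc<<6)|0x08=0x1E448
Completed: cp=U+1E448 (starts at byte 3)
Byte[7]=66: 1-byte ASCII. cp=U+0066
Byte[8]=C5: 2-byte lead, need 1 cont bytes. acc=0x5
Byte[9]=8E: continuation. acc=(acc<<6)|0x0E=0x14E
Completed: cp=U+014E (starts at byte 8)
Byte[10]=D3: 2-byte lead, need 1 cont bytes. acc=0x13
Byte[11]=94: continuation. acc=(acc<<6)|0x14=0x4D4
Completed: cp=U+04D4 (starts at byte 10)
Byte[12]=CE: 2-byte lead, need 1 cont bytes. acc=0xE
Byte[13]=B0: continuation. acc=(acc<<6)|0x30=0x3B0
Completed: cp=U+03B0 (starts at byte 12)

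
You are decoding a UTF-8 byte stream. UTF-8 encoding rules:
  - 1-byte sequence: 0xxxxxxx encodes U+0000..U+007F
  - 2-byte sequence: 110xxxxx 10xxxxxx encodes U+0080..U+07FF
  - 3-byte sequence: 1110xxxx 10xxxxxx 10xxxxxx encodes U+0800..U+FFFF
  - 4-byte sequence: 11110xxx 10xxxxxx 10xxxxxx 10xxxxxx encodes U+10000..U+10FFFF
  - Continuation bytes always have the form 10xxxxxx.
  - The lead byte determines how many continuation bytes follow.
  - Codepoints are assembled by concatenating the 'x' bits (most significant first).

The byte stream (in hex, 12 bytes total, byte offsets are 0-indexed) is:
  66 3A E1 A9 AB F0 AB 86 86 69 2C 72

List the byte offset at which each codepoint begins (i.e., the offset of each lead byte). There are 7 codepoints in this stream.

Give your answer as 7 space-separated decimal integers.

Byte[0]=66: 1-byte ASCII. cp=U+0066
Byte[1]=3A: 1-byte ASCII. cp=U+003A
Byte[2]=E1: 3-byte lead, need 2 cont bytes. acc=0x1
Byte[3]=A9: continuation. acc=(acc<<6)|0x29=0x69
Byte[4]=AB: continuation. acc=(acc<<6)|0x2B=0x1A6B
Completed: cp=U+1A6B (starts at byte 2)
Byte[5]=F0: 4-byte lead, need 3 cont bytes. acc=0x0
Byte[6]=AB: continuation. acc=(acc<<6)|0x2B=0x2B
Byte[7]=86: continuation. acc=(acc<<6)|0x06=0xAC6
Byte[8]=86: continuation. acc=(acc<<6)|0x06=0x2B186
Completed: cp=U+2B186 (starts at byte 5)
Byte[9]=69: 1-byte ASCII. cp=U+0069
Byte[10]=2C: 1-byte ASCII. cp=U+002C
Byte[11]=72: 1-byte ASCII. cp=U+0072

Answer: 0 1 2 5 9 10 11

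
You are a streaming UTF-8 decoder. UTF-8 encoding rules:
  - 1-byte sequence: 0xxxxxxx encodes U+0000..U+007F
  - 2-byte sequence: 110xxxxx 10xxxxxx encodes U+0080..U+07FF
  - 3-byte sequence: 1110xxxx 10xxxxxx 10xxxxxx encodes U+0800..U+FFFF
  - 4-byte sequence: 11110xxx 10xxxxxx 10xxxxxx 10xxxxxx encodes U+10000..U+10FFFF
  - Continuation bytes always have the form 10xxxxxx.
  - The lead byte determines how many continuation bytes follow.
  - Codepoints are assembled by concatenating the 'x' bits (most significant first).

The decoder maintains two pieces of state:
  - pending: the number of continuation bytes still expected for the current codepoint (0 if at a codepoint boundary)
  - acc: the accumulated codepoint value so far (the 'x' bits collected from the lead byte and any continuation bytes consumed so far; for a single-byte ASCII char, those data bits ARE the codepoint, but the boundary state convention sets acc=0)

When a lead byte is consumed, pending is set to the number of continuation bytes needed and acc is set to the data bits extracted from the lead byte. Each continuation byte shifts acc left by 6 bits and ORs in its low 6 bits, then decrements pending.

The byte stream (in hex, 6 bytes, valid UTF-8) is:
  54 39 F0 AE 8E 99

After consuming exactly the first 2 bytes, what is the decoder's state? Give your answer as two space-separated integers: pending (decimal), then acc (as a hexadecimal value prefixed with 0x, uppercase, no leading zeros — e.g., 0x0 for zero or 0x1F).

Answer: 0 0x0

Derivation:
Byte[0]=54: 1-byte. pending=0, acc=0x0
Byte[1]=39: 1-byte. pending=0, acc=0x0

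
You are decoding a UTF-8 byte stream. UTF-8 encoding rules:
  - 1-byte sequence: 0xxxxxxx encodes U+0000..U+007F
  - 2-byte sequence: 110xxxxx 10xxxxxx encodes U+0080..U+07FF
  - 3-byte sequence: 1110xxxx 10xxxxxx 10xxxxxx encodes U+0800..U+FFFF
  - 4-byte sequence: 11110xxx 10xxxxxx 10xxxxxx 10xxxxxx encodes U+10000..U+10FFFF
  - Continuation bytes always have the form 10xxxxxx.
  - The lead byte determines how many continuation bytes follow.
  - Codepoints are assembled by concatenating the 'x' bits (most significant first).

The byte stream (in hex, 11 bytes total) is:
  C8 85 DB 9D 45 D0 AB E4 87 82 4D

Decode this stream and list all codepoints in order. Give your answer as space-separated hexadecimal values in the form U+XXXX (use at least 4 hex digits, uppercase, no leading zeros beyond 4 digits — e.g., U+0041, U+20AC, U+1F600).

Answer: U+0205 U+06DD U+0045 U+042B U+41C2 U+004D

Derivation:
Byte[0]=C8: 2-byte lead, need 1 cont bytes. acc=0x8
Byte[1]=85: continuation. acc=(acc<<6)|0x05=0x205
Completed: cp=U+0205 (starts at byte 0)
Byte[2]=DB: 2-byte lead, need 1 cont bytes. acc=0x1B
Byte[3]=9D: continuation. acc=(acc<<6)|0x1D=0x6DD
Completed: cp=U+06DD (starts at byte 2)
Byte[4]=45: 1-byte ASCII. cp=U+0045
Byte[5]=D0: 2-byte lead, need 1 cont bytes. acc=0x10
Byte[6]=AB: continuation. acc=(acc<<6)|0x2B=0x42B
Completed: cp=U+042B (starts at byte 5)
Byte[7]=E4: 3-byte lead, need 2 cont bytes. acc=0x4
Byte[8]=87: continuation. acc=(acc<<6)|0x07=0x107
Byte[9]=82: continuation. acc=(acc<<6)|0x02=0x41C2
Completed: cp=U+41C2 (starts at byte 7)
Byte[10]=4D: 1-byte ASCII. cp=U+004D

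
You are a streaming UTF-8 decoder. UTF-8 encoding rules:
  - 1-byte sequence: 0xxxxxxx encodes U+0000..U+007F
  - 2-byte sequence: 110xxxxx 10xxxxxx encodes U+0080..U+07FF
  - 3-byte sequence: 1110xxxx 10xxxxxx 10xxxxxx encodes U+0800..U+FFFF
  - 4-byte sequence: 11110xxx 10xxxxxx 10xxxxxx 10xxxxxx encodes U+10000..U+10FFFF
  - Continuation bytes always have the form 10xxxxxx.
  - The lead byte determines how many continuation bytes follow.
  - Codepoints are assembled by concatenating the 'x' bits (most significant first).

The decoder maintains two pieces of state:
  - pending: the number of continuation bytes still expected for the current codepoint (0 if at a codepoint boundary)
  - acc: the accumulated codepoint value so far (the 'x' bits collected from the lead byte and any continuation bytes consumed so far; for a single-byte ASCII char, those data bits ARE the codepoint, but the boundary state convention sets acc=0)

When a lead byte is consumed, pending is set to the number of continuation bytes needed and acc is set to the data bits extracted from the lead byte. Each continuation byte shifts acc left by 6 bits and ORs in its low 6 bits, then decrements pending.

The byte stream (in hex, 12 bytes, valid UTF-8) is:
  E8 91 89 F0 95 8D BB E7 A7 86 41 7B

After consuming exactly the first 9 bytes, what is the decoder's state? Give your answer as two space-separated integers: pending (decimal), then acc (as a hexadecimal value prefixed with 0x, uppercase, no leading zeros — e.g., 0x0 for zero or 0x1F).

Answer: 1 0x1E7

Derivation:
Byte[0]=E8: 3-byte lead. pending=2, acc=0x8
Byte[1]=91: continuation. acc=(acc<<6)|0x11=0x211, pending=1
Byte[2]=89: continuation. acc=(acc<<6)|0x09=0x8449, pending=0
Byte[3]=F0: 4-byte lead. pending=3, acc=0x0
Byte[4]=95: continuation. acc=(acc<<6)|0x15=0x15, pending=2
Byte[5]=8D: continuation. acc=(acc<<6)|0x0D=0x54D, pending=1
Byte[6]=BB: continuation. acc=(acc<<6)|0x3B=0x1537B, pending=0
Byte[7]=E7: 3-byte lead. pending=2, acc=0x7
Byte[8]=A7: continuation. acc=(acc<<6)|0x27=0x1E7, pending=1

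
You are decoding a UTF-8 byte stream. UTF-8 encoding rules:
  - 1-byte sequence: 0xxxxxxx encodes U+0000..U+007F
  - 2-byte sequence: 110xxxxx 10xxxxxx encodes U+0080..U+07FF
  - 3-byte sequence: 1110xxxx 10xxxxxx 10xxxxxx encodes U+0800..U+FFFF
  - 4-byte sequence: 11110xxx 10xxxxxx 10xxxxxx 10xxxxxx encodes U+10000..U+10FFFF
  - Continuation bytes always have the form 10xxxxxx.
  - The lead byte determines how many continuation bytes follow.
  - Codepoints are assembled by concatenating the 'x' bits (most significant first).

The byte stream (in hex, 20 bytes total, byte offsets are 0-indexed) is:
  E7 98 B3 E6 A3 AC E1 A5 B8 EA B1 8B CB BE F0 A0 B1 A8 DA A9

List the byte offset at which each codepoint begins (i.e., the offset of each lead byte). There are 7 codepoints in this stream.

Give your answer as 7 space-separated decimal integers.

Byte[0]=E7: 3-byte lead, need 2 cont bytes. acc=0x7
Byte[1]=98: continuation. acc=(acc<<6)|0x18=0x1D8
Byte[2]=B3: continuation. acc=(acc<<6)|0x33=0x7633
Completed: cp=U+7633 (starts at byte 0)
Byte[3]=E6: 3-byte lead, need 2 cont bytes. acc=0x6
Byte[4]=A3: continuation. acc=(acc<<6)|0x23=0x1A3
Byte[5]=AC: continuation. acc=(acc<<6)|0x2C=0x68EC
Completed: cp=U+68EC (starts at byte 3)
Byte[6]=E1: 3-byte lead, need 2 cont bytes. acc=0x1
Byte[7]=A5: continuation. acc=(acc<<6)|0x25=0x65
Byte[8]=B8: continuation. acc=(acc<<6)|0x38=0x1978
Completed: cp=U+1978 (starts at byte 6)
Byte[9]=EA: 3-byte lead, need 2 cont bytes. acc=0xA
Byte[10]=B1: continuation. acc=(acc<<6)|0x31=0x2B1
Byte[11]=8B: continuation. acc=(acc<<6)|0x0B=0xAC4B
Completed: cp=U+AC4B (starts at byte 9)
Byte[12]=CB: 2-byte lead, need 1 cont bytes. acc=0xB
Byte[13]=BE: continuation. acc=(acc<<6)|0x3E=0x2FE
Completed: cp=U+02FE (starts at byte 12)
Byte[14]=F0: 4-byte lead, need 3 cont bytes. acc=0x0
Byte[15]=A0: continuation. acc=(acc<<6)|0x20=0x20
Byte[16]=B1: continuation. acc=(acc<<6)|0x31=0x831
Byte[17]=A8: continuation. acc=(acc<<6)|0x28=0x20C68
Completed: cp=U+20C68 (starts at byte 14)
Byte[18]=DA: 2-byte lead, need 1 cont bytes. acc=0x1A
Byte[19]=A9: continuation. acc=(acc<<6)|0x29=0x6A9
Completed: cp=U+06A9 (starts at byte 18)

Answer: 0 3 6 9 12 14 18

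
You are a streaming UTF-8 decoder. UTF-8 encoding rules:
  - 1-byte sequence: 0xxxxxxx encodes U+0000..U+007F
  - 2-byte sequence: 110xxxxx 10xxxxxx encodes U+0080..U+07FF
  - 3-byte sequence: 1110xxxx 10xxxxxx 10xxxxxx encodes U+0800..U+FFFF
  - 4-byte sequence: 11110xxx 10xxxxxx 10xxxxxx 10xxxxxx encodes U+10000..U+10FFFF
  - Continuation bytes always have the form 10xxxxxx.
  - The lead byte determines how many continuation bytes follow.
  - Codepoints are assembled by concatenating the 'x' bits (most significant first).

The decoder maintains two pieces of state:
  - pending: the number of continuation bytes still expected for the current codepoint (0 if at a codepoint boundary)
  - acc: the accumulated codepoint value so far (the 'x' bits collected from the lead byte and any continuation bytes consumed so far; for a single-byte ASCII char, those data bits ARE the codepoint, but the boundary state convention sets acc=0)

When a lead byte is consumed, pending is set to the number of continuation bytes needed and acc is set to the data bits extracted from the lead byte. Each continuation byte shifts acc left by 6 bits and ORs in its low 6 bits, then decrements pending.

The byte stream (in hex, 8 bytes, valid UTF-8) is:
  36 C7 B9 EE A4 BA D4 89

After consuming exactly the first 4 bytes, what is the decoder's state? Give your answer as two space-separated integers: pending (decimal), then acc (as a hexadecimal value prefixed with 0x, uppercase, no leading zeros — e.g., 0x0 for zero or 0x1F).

Byte[0]=36: 1-byte. pending=0, acc=0x0
Byte[1]=C7: 2-byte lead. pending=1, acc=0x7
Byte[2]=B9: continuation. acc=(acc<<6)|0x39=0x1F9, pending=0
Byte[3]=EE: 3-byte lead. pending=2, acc=0xE

Answer: 2 0xE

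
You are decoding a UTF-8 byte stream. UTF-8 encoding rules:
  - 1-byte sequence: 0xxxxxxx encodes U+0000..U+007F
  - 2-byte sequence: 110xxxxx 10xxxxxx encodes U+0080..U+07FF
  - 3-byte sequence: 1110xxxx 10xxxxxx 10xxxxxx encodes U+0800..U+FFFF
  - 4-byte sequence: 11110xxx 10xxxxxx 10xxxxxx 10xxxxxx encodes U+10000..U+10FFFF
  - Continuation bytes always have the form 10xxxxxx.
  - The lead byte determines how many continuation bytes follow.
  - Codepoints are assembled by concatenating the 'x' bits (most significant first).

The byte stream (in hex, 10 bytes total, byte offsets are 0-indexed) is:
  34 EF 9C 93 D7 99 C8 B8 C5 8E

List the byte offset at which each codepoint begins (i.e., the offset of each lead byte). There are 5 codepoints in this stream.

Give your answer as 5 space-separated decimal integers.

Answer: 0 1 4 6 8

Derivation:
Byte[0]=34: 1-byte ASCII. cp=U+0034
Byte[1]=EF: 3-byte lead, need 2 cont bytes. acc=0xF
Byte[2]=9C: continuation. acc=(acc<<6)|0x1C=0x3DC
Byte[3]=93: continuation. acc=(acc<<6)|0x13=0xF713
Completed: cp=U+F713 (starts at byte 1)
Byte[4]=D7: 2-byte lead, need 1 cont bytes. acc=0x17
Byte[5]=99: continuation. acc=(acc<<6)|0x19=0x5D9
Completed: cp=U+05D9 (starts at byte 4)
Byte[6]=C8: 2-byte lead, need 1 cont bytes. acc=0x8
Byte[7]=B8: continuation. acc=(acc<<6)|0x38=0x238
Completed: cp=U+0238 (starts at byte 6)
Byte[8]=C5: 2-byte lead, need 1 cont bytes. acc=0x5
Byte[9]=8E: continuation. acc=(acc<<6)|0x0E=0x14E
Completed: cp=U+014E (starts at byte 8)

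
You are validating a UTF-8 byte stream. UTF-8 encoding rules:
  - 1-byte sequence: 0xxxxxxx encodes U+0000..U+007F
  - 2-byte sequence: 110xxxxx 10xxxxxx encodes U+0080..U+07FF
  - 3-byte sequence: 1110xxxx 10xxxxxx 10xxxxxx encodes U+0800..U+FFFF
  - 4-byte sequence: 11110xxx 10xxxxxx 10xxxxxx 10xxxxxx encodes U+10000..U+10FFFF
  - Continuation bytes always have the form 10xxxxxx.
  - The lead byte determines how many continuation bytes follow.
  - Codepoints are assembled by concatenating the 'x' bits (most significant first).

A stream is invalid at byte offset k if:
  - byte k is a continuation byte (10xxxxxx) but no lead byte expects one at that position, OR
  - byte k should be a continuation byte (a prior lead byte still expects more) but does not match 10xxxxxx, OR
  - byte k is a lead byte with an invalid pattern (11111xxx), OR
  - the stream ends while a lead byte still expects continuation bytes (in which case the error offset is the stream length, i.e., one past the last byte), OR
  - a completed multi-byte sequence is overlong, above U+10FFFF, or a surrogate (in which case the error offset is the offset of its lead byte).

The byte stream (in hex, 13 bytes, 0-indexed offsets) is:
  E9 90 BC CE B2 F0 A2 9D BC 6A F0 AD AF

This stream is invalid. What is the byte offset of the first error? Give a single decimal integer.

Answer: 13

Derivation:
Byte[0]=E9: 3-byte lead, need 2 cont bytes. acc=0x9
Byte[1]=90: continuation. acc=(acc<<6)|0x10=0x250
Byte[2]=BC: continuation. acc=(acc<<6)|0x3C=0x943C
Completed: cp=U+943C (starts at byte 0)
Byte[3]=CE: 2-byte lead, need 1 cont bytes. acc=0xE
Byte[4]=B2: continuation. acc=(acc<<6)|0x32=0x3B2
Completed: cp=U+03B2 (starts at byte 3)
Byte[5]=F0: 4-byte lead, need 3 cont bytes. acc=0x0
Byte[6]=A2: continuation. acc=(acc<<6)|0x22=0x22
Byte[7]=9D: continuation. acc=(acc<<6)|0x1D=0x89D
Byte[8]=BC: continuation. acc=(acc<<6)|0x3C=0x2277C
Completed: cp=U+2277C (starts at byte 5)
Byte[9]=6A: 1-byte ASCII. cp=U+006A
Byte[10]=F0: 4-byte lead, need 3 cont bytes. acc=0x0
Byte[11]=AD: continuation. acc=(acc<<6)|0x2D=0x2D
Byte[12]=AF: continuation. acc=(acc<<6)|0x2F=0xB6F
Byte[13]: stream ended, expected continuation. INVALID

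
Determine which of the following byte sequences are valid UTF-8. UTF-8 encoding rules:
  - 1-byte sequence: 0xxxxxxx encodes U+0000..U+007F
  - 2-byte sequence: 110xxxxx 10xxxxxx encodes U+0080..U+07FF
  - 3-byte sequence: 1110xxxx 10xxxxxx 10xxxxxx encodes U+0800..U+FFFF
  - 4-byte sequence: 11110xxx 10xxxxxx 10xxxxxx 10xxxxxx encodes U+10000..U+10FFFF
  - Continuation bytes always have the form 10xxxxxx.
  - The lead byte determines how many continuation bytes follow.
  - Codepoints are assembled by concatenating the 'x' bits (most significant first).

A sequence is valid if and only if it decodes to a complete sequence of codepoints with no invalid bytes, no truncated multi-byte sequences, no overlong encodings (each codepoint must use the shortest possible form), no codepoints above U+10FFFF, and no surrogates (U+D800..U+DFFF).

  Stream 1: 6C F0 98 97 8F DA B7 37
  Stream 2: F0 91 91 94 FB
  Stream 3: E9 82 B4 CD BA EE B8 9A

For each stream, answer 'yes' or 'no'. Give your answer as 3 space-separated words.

Stream 1: decodes cleanly. VALID
Stream 2: error at byte offset 4. INVALID
Stream 3: decodes cleanly. VALID

Answer: yes no yes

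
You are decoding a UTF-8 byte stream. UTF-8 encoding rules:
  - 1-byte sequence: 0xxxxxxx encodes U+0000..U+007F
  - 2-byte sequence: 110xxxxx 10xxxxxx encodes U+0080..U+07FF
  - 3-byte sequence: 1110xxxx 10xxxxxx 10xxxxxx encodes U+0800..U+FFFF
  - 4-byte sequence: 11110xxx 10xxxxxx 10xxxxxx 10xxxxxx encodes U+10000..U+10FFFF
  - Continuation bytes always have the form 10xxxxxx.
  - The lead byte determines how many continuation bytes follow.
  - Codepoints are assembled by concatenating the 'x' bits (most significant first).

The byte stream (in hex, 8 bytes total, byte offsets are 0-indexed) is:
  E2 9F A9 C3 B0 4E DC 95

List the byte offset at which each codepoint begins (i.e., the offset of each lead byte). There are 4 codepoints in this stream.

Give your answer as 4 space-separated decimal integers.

Byte[0]=E2: 3-byte lead, need 2 cont bytes. acc=0x2
Byte[1]=9F: continuation. acc=(acc<<6)|0x1F=0x9F
Byte[2]=A9: continuation. acc=(acc<<6)|0x29=0x27E9
Completed: cp=U+27E9 (starts at byte 0)
Byte[3]=C3: 2-byte lead, need 1 cont bytes. acc=0x3
Byte[4]=B0: continuation. acc=(acc<<6)|0x30=0xF0
Completed: cp=U+00F0 (starts at byte 3)
Byte[5]=4E: 1-byte ASCII. cp=U+004E
Byte[6]=DC: 2-byte lead, need 1 cont bytes. acc=0x1C
Byte[7]=95: continuation. acc=(acc<<6)|0x15=0x715
Completed: cp=U+0715 (starts at byte 6)

Answer: 0 3 5 6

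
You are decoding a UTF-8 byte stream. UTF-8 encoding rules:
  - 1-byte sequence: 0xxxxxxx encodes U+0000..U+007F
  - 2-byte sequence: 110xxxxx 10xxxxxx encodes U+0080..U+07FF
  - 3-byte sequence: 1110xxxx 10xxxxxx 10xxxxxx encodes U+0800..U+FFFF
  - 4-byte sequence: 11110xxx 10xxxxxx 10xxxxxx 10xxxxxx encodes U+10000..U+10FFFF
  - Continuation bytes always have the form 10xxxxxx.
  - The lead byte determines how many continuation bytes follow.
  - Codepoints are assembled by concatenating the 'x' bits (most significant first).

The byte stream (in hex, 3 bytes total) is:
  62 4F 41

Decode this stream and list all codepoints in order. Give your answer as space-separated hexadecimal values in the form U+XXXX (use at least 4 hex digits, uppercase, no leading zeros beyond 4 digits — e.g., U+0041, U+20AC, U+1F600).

Byte[0]=62: 1-byte ASCII. cp=U+0062
Byte[1]=4F: 1-byte ASCII. cp=U+004F
Byte[2]=41: 1-byte ASCII. cp=U+0041

Answer: U+0062 U+004F U+0041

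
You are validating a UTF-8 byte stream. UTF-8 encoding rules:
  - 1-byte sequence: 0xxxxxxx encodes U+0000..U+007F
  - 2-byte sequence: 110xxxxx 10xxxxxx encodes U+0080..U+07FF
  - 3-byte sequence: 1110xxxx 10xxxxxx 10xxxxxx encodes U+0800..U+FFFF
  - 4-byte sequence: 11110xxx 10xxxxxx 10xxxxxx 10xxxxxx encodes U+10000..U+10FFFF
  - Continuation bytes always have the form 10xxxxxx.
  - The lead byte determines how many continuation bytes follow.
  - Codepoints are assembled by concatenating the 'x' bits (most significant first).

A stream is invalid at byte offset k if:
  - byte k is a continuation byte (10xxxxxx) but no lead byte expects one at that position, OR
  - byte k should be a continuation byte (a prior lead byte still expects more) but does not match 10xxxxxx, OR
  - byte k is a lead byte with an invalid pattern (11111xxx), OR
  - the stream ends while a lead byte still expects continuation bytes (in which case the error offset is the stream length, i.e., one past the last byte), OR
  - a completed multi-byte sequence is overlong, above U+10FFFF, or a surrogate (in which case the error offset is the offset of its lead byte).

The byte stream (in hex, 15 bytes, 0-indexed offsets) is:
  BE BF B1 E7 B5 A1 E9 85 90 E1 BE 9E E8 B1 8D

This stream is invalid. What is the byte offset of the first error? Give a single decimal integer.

Byte[0]=BE: INVALID lead byte (not 0xxx/110x/1110/11110)

Answer: 0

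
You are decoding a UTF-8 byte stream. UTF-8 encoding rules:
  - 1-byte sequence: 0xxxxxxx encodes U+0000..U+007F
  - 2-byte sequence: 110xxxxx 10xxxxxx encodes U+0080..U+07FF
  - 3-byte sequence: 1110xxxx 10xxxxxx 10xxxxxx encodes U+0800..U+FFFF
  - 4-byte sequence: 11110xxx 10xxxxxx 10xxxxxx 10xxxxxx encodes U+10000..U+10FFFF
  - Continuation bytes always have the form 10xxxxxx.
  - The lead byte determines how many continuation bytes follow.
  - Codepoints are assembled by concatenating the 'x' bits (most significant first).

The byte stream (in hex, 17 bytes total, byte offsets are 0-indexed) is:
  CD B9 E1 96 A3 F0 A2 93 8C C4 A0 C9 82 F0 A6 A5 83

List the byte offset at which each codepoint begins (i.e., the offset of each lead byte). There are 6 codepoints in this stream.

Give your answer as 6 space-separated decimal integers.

Answer: 0 2 5 9 11 13

Derivation:
Byte[0]=CD: 2-byte lead, need 1 cont bytes. acc=0xD
Byte[1]=B9: continuation. acc=(acc<<6)|0x39=0x379
Completed: cp=U+0379 (starts at byte 0)
Byte[2]=E1: 3-byte lead, need 2 cont bytes. acc=0x1
Byte[3]=96: continuation. acc=(acc<<6)|0x16=0x56
Byte[4]=A3: continuation. acc=(acc<<6)|0x23=0x15A3
Completed: cp=U+15A3 (starts at byte 2)
Byte[5]=F0: 4-byte lead, need 3 cont bytes. acc=0x0
Byte[6]=A2: continuation. acc=(acc<<6)|0x22=0x22
Byte[7]=93: continuation. acc=(acc<<6)|0x13=0x893
Byte[8]=8C: continuation. acc=(acc<<6)|0x0C=0x224CC
Completed: cp=U+224CC (starts at byte 5)
Byte[9]=C4: 2-byte lead, need 1 cont bytes. acc=0x4
Byte[10]=A0: continuation. acc=(acc<<6)|0x20=0x120
Completed: cp=U+0120 (starts at byte 9)
Byte[11]=C9: 2-byte lead, need 1 cont bytes. acc=0x9
Byte[12]=82: continuation. acc=(acc<<6)|0x02=0x242
Completed: cp=U+0242 (starts at byte 11)
Byte[13]=F0: 4-byte lead, need 3 cont bytes. acc=0x0
Byte[14]=A6: continuation. acc=(acc<<6)|0x26=0x26
Byte[15]=A5: continuation. acc=(acc<<6)|0x25=0x9A5
Byte[16]=83: continuation. acc=(acc<<6)|0x03=0x26943
Completed: cp=U+26943 (starts at byte 13)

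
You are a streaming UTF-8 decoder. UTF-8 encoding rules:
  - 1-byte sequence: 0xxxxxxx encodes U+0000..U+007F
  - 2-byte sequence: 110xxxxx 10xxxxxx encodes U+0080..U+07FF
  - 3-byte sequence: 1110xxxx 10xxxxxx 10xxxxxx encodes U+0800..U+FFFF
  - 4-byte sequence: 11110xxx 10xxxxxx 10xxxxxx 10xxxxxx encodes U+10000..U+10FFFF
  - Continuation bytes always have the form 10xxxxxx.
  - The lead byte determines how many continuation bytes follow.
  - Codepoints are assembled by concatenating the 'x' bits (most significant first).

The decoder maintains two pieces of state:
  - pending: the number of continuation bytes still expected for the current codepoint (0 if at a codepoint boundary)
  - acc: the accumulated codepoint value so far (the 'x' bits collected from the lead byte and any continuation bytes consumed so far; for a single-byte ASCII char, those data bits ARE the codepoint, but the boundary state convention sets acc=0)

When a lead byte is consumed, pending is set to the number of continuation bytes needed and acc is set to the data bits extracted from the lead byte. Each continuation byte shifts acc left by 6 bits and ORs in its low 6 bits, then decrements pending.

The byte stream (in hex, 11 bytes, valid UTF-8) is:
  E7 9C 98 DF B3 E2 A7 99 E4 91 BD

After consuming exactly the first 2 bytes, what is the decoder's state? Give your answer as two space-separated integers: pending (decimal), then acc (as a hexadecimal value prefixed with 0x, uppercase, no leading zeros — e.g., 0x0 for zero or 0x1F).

Byte[0]=E7: 3-byte lead. pending=2, acc=0x7
Byte[1]=9C: continuation. acc=(acc<<6)|0x1C=0x1DC, pending=1

Answer: 1 0x1DC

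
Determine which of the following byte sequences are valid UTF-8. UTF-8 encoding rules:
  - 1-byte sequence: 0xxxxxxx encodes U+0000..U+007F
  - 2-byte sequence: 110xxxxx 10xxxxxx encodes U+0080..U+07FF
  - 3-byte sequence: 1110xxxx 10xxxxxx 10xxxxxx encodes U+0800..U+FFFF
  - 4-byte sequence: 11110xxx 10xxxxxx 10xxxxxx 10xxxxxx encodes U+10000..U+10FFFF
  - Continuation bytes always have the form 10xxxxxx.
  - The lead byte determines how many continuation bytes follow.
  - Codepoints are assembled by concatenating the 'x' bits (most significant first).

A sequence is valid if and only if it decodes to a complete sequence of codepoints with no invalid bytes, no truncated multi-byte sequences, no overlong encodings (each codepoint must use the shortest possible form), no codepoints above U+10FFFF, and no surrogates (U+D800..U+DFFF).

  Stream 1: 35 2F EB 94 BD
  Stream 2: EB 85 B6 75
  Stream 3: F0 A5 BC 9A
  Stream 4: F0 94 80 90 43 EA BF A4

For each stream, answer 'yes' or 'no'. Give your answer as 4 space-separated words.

Answer: yes yes yes yes

Derivation:
Stream 1: decodes cleanly. VALID
Stream 2: decodes cleanly. VALID
Stream 3: decodes cleanly. VALID
Stream 4: decodes cleanly. VALID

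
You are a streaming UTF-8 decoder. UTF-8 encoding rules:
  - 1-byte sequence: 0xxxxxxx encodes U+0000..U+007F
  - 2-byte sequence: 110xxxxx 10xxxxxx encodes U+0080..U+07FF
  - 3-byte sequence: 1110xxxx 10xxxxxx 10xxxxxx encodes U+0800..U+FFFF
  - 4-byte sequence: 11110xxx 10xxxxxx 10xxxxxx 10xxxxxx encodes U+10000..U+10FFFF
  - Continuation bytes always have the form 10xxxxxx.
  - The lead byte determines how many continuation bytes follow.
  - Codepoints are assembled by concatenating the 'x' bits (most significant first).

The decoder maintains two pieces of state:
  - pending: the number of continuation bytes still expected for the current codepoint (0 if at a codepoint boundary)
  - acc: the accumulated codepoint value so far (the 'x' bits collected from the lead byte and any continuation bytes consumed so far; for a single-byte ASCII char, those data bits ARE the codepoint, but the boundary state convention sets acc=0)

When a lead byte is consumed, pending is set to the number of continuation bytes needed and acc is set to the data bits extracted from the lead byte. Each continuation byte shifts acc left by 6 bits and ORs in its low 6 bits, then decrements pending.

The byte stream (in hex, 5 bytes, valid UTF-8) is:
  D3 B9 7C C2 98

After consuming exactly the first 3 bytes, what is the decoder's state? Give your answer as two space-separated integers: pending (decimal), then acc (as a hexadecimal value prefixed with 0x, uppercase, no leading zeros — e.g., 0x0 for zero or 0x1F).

Byte[0]=D3: 2-byte lead. pending=1, acc=0x13
Byte[1]=B9: continuation. acc=(acc<<6)|0x39=0x4F9, pending=0
Byte[2]=7C: 1-byte. pending=0, acc=0x0

Answer: 0 0x0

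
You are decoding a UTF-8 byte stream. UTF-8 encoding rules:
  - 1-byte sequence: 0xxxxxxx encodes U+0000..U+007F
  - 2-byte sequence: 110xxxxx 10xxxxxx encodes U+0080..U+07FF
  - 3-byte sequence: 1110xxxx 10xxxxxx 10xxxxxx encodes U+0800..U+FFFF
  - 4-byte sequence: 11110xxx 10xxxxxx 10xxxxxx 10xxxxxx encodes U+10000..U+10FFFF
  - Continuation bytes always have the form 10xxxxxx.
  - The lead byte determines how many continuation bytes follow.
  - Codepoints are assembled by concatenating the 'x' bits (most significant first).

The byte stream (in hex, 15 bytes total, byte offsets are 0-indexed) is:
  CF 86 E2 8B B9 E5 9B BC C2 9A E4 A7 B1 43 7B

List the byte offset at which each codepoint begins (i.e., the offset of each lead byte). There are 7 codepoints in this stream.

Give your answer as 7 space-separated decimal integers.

Answer: 0 2 5 8 10 13 14

Derivation:
Byte[0]=CF: 2-byte lead, need 1 cont bytes. acc=0xF
Byte[1]=86: continuation. acc=(acc<<6)|0x06=0x3C6
Completed: cp=U+03C6 (starts at byte 0)
Byte[2]=E2: 3-byte lead, need 2 cont bytes. acc=0x2
Byte[3]=8B: continuation. acc=(acc<<6)|0x0B=0x8B
Byte[4]=B9: continuation. acc=(acc<<6)|0x39=0x22F9
Completed: cp=U+22F9 (starts at byte 2)
Byte[5]=E5: 3-byte lead, need 2 cont bytes. acc=0x5
Byte[6]=9B: continuation. acc=(acc<<6)|0x1B=0x15B
Byte[7]=BC: continuation. acc=(acc<<6)|0x3C=0x56FC
Completed: cp=U+56FC (starts at byte 5)
Byte[8]=C2: 2-byte lead, need 1 cont bytes. acc=0x2
Byte[9]=9A: continuation. acc=(acc<<6)|0x1A=0x9A
Completed: cp=U+009A (starts at byte 8)
Byte[10]=E4: 3-byte lead, need 2 cont bytes. acc=0x4
Byte[11]=A7: continuation. acc=(acc<<6)|0x27=0x127
Byte[12]=B1: continuation. acc=(acc<<6)|0x31=0x49F1
Completed: cp=U+49F1 (starts at byte 10)
Byte[13]=43: 1-byte ASCII. cp=U+0043
Byte[14]=7B: 1-byte ASCII. cp=U+007B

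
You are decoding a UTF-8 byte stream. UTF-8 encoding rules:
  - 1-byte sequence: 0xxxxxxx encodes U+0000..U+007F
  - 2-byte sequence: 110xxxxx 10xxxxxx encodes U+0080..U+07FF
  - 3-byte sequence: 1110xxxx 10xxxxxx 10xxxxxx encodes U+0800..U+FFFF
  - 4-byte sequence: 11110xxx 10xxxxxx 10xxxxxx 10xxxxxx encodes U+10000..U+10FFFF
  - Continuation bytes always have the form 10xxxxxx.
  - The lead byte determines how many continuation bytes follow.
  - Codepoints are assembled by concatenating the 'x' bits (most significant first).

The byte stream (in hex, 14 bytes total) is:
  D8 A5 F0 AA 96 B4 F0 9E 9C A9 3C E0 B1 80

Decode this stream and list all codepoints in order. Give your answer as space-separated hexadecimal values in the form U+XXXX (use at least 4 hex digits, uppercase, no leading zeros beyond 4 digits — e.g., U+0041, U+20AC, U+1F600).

Byte[0]=D8: 2-byte lead, need 1 cont bytes. acc=0x18
Byte[1]=A5: continuation. acc=(acc<<6)|0x25=0x625
Completed: cp=U+0625 (starts at byte 0)
Byte[2]=F0: 4-byte lead, need 3 cont bytes. acc=0x0
Byte[3]=AA: continuation. acc=(acc<<6)|0x2A=0x2A
Byte[4]=96: continuation. acc=(acc<<6)|0x16=0xA96
Byte[5]=B4: continuation. acc=(acc<<6)|0x34=0x2A5B4
Completed: cp=U+2A5B4 (starts at byte 2)
Byte[6]=F0: 4-byte lead, need 3 cont bytes. acc=0x0
Byte[7]=9E: continuation. acc=(acc<<6)|0x1E=0x1E
Byte[8]=9C: continuation. acc=(acc<<6)|0x1C=0x79C
Byte[9]=A9: continuation. acc=(acc<<6)|0x29=0x1E729
Completed: cp=U+1E729 (starts at byte 6)
Byte[10]=3C: 1-byte ASCII. cp=U+003C
Byte[11]=E0: 3-byte lead, need 2 cont bytes. acc=0x0
Byte[12]=B1: continuation. acc=(acc<<6)|0x31=0x31
Byte[13]=80: continuation. acc=(acc<<6)|0x00=0xC40
Completed: cp=U+0C40 (starts at byte 11)

Answer: U+0625 U+2A5B4 U+1E729 U+003C U+0C40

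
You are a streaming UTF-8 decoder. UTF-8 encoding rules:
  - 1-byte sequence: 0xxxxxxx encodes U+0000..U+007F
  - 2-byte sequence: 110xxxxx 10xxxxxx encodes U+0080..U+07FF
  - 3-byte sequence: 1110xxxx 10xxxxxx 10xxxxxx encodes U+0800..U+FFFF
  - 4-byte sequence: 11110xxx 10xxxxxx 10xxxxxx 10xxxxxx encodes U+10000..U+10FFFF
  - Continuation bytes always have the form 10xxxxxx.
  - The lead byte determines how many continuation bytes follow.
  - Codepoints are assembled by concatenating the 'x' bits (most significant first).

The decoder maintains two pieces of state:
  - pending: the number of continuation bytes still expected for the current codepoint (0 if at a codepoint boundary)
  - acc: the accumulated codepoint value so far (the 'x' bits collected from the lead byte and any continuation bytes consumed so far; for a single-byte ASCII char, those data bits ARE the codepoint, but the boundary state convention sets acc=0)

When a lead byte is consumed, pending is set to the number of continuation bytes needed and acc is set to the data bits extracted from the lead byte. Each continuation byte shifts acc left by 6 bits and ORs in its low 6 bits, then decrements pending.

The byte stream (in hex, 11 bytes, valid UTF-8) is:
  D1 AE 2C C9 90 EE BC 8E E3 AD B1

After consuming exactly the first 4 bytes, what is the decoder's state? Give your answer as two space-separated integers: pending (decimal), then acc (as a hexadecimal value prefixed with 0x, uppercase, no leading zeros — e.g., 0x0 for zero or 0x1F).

Byte[0]=D1: 2-byte lead. pending=1, acc=0x11
Byte[1]=AE: continuation. acc=(acc<<6)|0x2E=0x46E, pending=0
Byte[2]=2C: 1-byte. pending=0, acc=0x0
Byte[3]=C9: 2-byte lead. pending=1, acc=0x9

Answer: 1 0x9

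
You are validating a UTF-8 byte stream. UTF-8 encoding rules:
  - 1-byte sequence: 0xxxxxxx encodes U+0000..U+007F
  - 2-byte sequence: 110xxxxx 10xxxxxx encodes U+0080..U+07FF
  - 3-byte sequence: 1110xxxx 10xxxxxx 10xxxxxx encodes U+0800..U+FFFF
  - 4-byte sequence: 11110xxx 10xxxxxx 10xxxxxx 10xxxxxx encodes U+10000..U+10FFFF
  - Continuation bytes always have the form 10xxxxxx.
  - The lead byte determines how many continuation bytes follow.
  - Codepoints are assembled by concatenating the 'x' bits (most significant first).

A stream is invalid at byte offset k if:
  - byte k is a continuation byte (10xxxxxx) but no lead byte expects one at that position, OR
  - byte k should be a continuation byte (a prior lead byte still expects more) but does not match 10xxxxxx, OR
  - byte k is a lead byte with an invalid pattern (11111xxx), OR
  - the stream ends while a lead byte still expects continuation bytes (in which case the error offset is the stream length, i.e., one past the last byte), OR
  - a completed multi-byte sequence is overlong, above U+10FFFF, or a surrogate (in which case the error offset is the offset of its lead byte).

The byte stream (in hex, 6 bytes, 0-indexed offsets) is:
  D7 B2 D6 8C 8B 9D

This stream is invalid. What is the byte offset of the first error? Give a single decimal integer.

Byte[0]=D7: 2-byte lead, need 1 cont bytes. acc=0x17
Byte[1]=B2: continuation. acc=(acc<<6)|0x32=0x5F2
Completed: cp=U+05F2 (starts at byte 0)
Byte[2]=D6: 2-byte lead, need 1 cont bytes. acc=0x16
Byte[3]=8C: continuation. acc=(acc<<6)|0x0C=0x58C
Completed: cp=U+058C (starts at byte 2)
Byte[4]=8B: INVALID lead byte (not 0xxx/110x/1110/11110)

Answer: 4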